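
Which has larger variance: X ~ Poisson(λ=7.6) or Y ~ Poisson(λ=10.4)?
Y has larger variance (10.4000 > 7.6000)

Compute the variance for each distribution:

X ~ Poisson(λ=7.6):
Var(X) = 7.6000

Y ~ Poisson(λ=10.4):
Var(Y) = 10.4000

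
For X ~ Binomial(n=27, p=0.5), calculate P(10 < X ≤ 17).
0.815067

We have X ~ Binomial(n=27, p=0.5).

To find P(10 < X ≤ 17), we use:
P(10 < X ≤ 17) = P(X ≤ 17) - P(X ≤ 10)
                 = F(17) - F(10)
                 = 0.938961 - 0.123894
                 = 0.815067

So there's approximately a 81.5% chance that X falls in this range.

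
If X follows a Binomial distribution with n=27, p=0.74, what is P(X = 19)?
0.151900

We have X ~ Binomial(n=27, p=0.74).

For a Binomial distribution, the PMF gives us the probability of each outcome.

Using the PMF formula:
P(X = 19) = 0.151900

Rounded to 4 decimal places: 0.1519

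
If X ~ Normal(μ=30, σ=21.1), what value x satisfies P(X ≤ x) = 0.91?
58.2899

We have X ~ Normal(μ=30, σ=21.1).

We want to find x such that P(X ≤ x) = 0.91.

This is the 91st percentile, which means 91% of values fall below this point.

Using the inverse CDF (quantile function):
x = F⁻¹(0.91) = 58.2899

Verification: P(X ≤ 58.2899) = 0.91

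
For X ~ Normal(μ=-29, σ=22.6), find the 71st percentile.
-16.4935

We have X ~ Normal(μ=-29, σ=22.6).

We want to find x such that P(X ≤ x) = 0.71.

This is the 71st percentile, which means 71% of values fall below this point.

Using the inverse CDF (quantile function):
x = F⁻¹(0.71) = -16.4935

Verification: P(X ≤ -16.4935) = 0.71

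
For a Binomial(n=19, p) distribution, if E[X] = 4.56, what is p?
p = 0.24

For a Binomial(n, p) distribution:
E[X] = n × p

Given n = 19 and E[X] = 4.56:
4.56 = 19 × p
p = 4.56 / 19 = 0.24

Verification: Binomial(19, 0.24) has E[X] = 4.56 ✓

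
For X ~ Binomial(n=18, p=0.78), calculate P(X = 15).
0.209111

We have X ~ Binomial(n=18, p=0.78).

For a Binomial distribution, the PMF gives us the probability of each outcome.

Using the PMF formula:
P(X = 15) = 0.209111

Rounded to 4 decimal places: 0.2091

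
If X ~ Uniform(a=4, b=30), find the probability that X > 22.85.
0.275000

We have X ~ Uniform(a=4, b=30).

P(X > 22.85) = 1 - P(X ≤ 22.85)
                = 1 - F(22.85)
                = 1 - 0.725000
                = 0.275000

So there's approximately a 27.5% chance that X exceeds 22.85.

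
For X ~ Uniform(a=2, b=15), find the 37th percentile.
6.8100

We have X ~ Uniform(a=2, b=15).

We want to find x such that P(X ≤ x) = 0.37.

This is the 37th percentile, which means 37% of values fall below this point.

Using the inverse CDF (quantile function):
x = F⁻¹(0.37) = 6.8100

Verification: P(X ≤ 6.8100) = 0.37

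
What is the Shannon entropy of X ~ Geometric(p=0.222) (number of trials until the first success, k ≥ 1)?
2.3848 nats

We have X ~ Geometric(p=0.222) (number of trials until the first success, k ≥ 1).

The Shannon entropy measures the uncertainty or information content of the distribution.

For a Geometric distribution with p=0.222 (number of trials until the first success, k ≥ 1):
H(X) = 2.3848 nats

(In bits, this would be 3.4406 bits.)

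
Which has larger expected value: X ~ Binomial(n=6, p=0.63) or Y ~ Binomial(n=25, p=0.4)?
Y has larger mean (10.0000 > 3.7800)

Compute the expected value for each distribution:

X ~ Binomial(n=6, p=0.63):
E[X] = 3.7800

Y ~ Binomial(n=25, p=0.4):
E[Y] = 10.0000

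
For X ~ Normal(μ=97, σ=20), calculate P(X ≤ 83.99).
0.257685

We have X ~ Normal(μ=97, σ=20).

The CDF gives us P(X ≤ k).

Using the CDF:
P(X ≤ 83.99) = 0.257685

This means there's approximately a 25.8% chance that X is at most 83.99.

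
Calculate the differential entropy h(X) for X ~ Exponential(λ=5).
-0.6094 nats

We have X ~ Exponential(λ=5).

The differential entropy measures the uncertainty or information content of the distribution.

For an Exponential distribution with λ=5:
h(X) = -0.6094 nats

(In bits, this would be -0.8792 bits.)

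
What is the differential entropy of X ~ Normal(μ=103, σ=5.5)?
3.1237 nats

We have X ~ Normal(μ=103, σ=5.5).

The differential entropy measures the uncertainty or information content of the distribution.

For a Normal distribution with μ=103, σ=5.5:
h(X) = 3.1237 nats

(In bits, this would be 4.5065 bits.)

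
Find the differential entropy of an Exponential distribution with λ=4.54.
-0.5129 nats

We have X ~ Exponential(λ=4.54).

The differential entropy measures the uncertainty or information content of the distribution.

For an Exponential distribution with λ=4.54:
h(X) = -0.5129 nats

(In bits, this would be -0.7400 bits.)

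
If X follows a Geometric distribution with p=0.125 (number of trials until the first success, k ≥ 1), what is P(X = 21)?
0.008651

We have X ~ Geometric(p=0.125) (number of trials until the first success, k ≥ 1).

For a Geometric distribution, the PMF gives us the probability of each outcome.

Using the PMF formula:
P(X = 21) = 0.008651

Rounded to 4 decimal places: 0.0087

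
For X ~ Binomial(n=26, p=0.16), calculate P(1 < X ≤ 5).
0.708520

We have X ~ Binomial(n=26, p=0.16).

To find P(1 < X ≤ 5), we use:
P(1 < X ≤ 5) = P(X ≤ 5) - P(X ≤ 1)
                 = F(5) - F(1)
                 = 0.772487 - 0.063966
                 = 0.708520

So there's approximately a 70.9% chance that X falls in this range.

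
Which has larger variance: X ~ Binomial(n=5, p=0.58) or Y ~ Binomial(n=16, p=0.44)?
Y has larger variance (3.9424 > 1.2180)

Compute the variance for each distribution:

X ~ Binomial(n=5, p=0.58):
Var(X) = 1.2180

Y ~ Binomial(n=16, p=0.44):
Var(Y) = 3.9424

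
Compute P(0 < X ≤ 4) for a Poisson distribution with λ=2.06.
0.814317

We have X ~ Poisson(λ=2.06).

To find P(0 < X ≤ 4), we use:
P(0 < X ≤ 4) = P(X ≤ 4) - P(X ≤ 0)
                 = F(4) - F(0)
                 = 0.941771 - 0.127454
                 = 0.814317

So there's approximately a 81.4% chance that X falls in this range.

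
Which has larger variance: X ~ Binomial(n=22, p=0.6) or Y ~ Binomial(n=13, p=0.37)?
X has larger variance (5.2800 > 3.0303)

Compute the variance for each distribution:

X ~ Binomial(n=22, p=0.6):
Var(X) = 5.2800

Y ~ Binomial(n=13, p=0.37):
Var(Y) = 3.0303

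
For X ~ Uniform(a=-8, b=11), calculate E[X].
1.5000

We have X ~ Uniform(a=-8, b=11).

For a Uniform distribution with a=-8, b=11:
E[X] = 1.5000

This is the expected (average) value of X.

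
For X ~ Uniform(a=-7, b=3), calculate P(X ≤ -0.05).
0.695000

We have X ~ Uniform(a=-7, b=3).

The CDF gives us P(X ≤ k).

Using the CDF:
P(X ≤ -0.05) = 0.695000

This means there's approximately a 69.5% chance that X is at most -0.05.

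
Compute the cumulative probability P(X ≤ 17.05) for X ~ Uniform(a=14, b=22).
0.381250

We have X ~ Uniform(a=14, b=22).

The CDF gives us P(X ≤ k).

Using the CDF:
P(X ≤ 17.05) = 0.381250

This means there's approximately a 38.1% chance that X is at most 17.05.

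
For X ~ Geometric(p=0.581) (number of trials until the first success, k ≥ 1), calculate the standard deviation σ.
1.1141

We have X ~ Geometric(p=0.581) (number of trials until the first success, k ≥ 1).

For a Geometric distribution with p=0.581 (number of trials until the first success, k ≥ 1):
σ = √Var(X) = 1.1141

The standard deviation is the square root of the variance.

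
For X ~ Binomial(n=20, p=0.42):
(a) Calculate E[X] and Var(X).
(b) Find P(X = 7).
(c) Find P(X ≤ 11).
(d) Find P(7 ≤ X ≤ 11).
(a) E[X] = 8.4000, Var(X) = 4.8720
(b) P(X = 7) = 0.150218
(c) P(X ≤ 11) = 0.919008
(d) P(7 ≤ X ≤ 11) = 0.723097

We have X ~ Binomial(n=20, p=0.42).

(a) Moments:
E[X] = 8.4000
Var(X) = 4.8720
σ = √Var(X) = 2.2073

(b) Point probability using PMF:
P(X = 7) = 0.150218

(c) Cumulative probability using CDF:
P(X ≤ 11) = F(11) = 0.919008

(d) Range probability:
P(7 ≤ X ≤ 11) = P(X ≤ 11) - P(X ≤ 6)
                   = F(11) - F(6)
                   = 0.919008 - 0.195912
                   = 0.723097

This means approximately 72.3% of outcomes fall in the interval [7, 11].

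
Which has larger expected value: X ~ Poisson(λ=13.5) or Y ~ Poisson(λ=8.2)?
X has larger mean (13.5000 > 8.2000)

Compute the expected value for each distribution:

X ~ Poisson(λ=13.5):
E[X] = 13.5000

Y ~ Poisson(λ=8.2):
E[Y] = 8.2000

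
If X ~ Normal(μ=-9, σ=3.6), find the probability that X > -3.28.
0.056043

We have X ~ Normal(μ=-9, σ=3.6).

P(X > -3.28) = 1 - P(X ≤ -3.28)
                = 1 - F(-3.28)
                = 1 - 0.943957
                = 0.056043

So there's approximately a 5.6% chance that X exceeds -3.28.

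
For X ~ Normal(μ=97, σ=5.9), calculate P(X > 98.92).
0.372430

We have X ~ Normal(μ=97, σ=5.9).

P(X > 98.92) = 1 - P(X ≤ 98.92)
                = 1 - F(98.92)
                = 1 - 0.627570
                = 0.372430

So there's approximately a 37.2% chance that X exceeds 98.92.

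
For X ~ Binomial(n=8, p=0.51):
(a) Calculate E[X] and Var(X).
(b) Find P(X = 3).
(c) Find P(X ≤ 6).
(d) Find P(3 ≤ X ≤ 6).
(a) E[X] = 4.0800, Var(X) = 1.9992
(b) P(X = 3) = 0.209835
(c) P(X ≤ 6) = 0.960245
(d) P(3 ≤ X ≤ 6) = 0.828447

We have X ~ Binomial(n=8, p=0.51).

(a) Moments:
E[X] = 4.0800
Var(X) = 1.9992
σ = √Var(X) = 1.4139

(b) Point probability using PMF:
P(X = 3) = 0.209835

(c) Cumulative probability using CDF:
P(X ≤ 6) = F(6) = 0.960245

(d) Range probability:
P(3 ≤ X ≤ 6) = P(X ≤ 6) - P(X ≤ 2)
                   = F(6) - F(2)
                   = 0.960245 - 0.131798
                   = 0.828447

This means approximately 82.8% of outcomes fall in the interval [3, 6].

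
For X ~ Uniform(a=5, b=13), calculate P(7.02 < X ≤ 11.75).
0.591250

We have X ~ Uniform(a=5, b=13).

To find P(7.02 < X ≤ 11.75), we use:
P(7.02 < X ≤ 11.75) = P(X ≤ 11.75) - P(X ≤ 7.02)
                 = F(11.75) - F(7.02)
                 = 0.843750 - 0.252500
                 = 0.591250

So there's approximately a 59.1% chance that X falls in this range.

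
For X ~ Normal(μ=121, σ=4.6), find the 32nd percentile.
118.8486

We have X ~ Normal(μ=121, σ=4.6).

We want to find x such that P(X ≤ x) = 0.32.

This is the 32nd percentile, which means 32% of values fall below this point.

Using the inverse CDF (quantile function):
x = F⁻¹(0.32) = 118.8486

Verification: P(X ≤ 118.8486) = 0.32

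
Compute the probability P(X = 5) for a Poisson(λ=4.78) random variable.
0.174595

We have X ~ Poisson(λ=4.78).

For a Poisson distribution, the PMF gives us the probability of each outcome.

Using the PMF formula:
P(X = 5) = 0.174595

Rounded to 4 decimal places: 0.1746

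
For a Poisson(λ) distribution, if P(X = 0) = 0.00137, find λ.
λ = 6.5929

For a Poisson(λ) distribution, the PMF at 0 is:
P(X = 0) = λ^0 e^(-λ) / 0! = e^(-λ)

Given P(X = 0) = 0.00137:
e^(-λ) = 0.00137
-λ = ln(0.00137)
λ = -ln(0.00137) = 6.5929

Verification: e^(-6.5929) = 0.00137 ✓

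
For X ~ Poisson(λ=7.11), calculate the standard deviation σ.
2.6665

We have X ~ Poisson(λ=7.11).

For a Poisson distribution with λ=7.11:
σ = √Var(X) = 2.6665

The standard deviation is the square root of the variance.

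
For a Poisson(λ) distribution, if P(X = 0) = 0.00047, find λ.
λ = 7.6628

For a Poisson(λ) distribution, the PMF at 0 is:
P(X = 0) = λ^0 e^(-λ) / 0! = e^(-λ)

Given P(X = 0) = 0.00047:
e^(-λ) = 0.00047
-λ = ln(0.00047)
λ = -ln(0.00047) = 7.6628

Verification: e^(-7.6628) = 0.00047 ✓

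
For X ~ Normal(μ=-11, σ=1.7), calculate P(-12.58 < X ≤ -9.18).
0.681485

We have X ~ Normal(μ=-11, σ=1.7).

To find P(-12.58 < X ≤ -9.18), we use:
P(-12.58 < X ≤ -9.18) = P(X ≤ -9.18) - P(X ≤ -12.58)
                 = F(-9.18) - F(-12.58)
                 = 0.857823 - 0.176338
                 = 0.681485

So there's approximately a 68.1% chance that X falls in this range.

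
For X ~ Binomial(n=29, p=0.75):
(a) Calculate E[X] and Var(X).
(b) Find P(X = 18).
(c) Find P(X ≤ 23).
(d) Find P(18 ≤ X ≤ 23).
(a) E[X] = 21.7500, Var(X) = 5.4375
(b) P(X = 18) = 0.046503
(c) P(X ≤ 23) = 0.768311
(d) P(18 ≤ X ≤ 23) = 0.729278

We have X ~ Binomial(n=29, p=0.75).

(a) Moments:
E[X] = 21.7500
Var(X) = 5.4375
σ = √Var(X) = 2.3318

(b) Point probability using PMF:
P(X = 18) = 0.046503

(c) Cumulative probability using CDF:
P(X ≤ 23) = F(23) = 0.768311

(d) Range probability:
P(18 ≤ X ≤ 23) = P(X ≤ 23) - P(X ≤ 17)
                   = F(23) - F(17)
                   = 0.768311 - 0.039032
                   = 0.729278

This means approximately 72.9% of outcomes fall in the interval [18, 23].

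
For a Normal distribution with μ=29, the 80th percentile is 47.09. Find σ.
σ = 21.4942

For X ~ Normal(μ, σ), the p-th percentile satisfies x = μ + z_p × σ,
where z_p = Φ⁻¹(p) is the standard normal quantile.

Step 1: z_{0.8} = Φ⁻¹(0.8) = 0.8416

Step 2: Solve for σ:
47.09 = 29 + 0.8416 × σ
σ = (47.09 - 29) / 0.8416
σ = 18.09 / 0.8416
σ = 21.4942

Verification: μ + z × σ = 29 + 0.8416 × 21.4942 = 47.09 ✓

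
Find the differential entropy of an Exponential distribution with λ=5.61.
-0.7246 nats

We have X ~ Exponential(λ=5.61).

The differential entropy measures the uncertainty or information content of the distribution.

For an Exponential distribution with λ=5.61:
h(X) = -0.7246 nats

(In bits, this would be -1.0453 bits.)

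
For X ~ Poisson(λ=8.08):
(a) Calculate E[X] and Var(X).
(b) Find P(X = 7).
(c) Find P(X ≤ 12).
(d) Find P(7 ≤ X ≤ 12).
(a) E[X] = 8.0800, Var(X) = 8.0800
(b) P(X = 7) = 0.138150
(c) P(X ≤ 12) = 0.932275
(d) P(7 ≤ X ≤ 12) = 0.628574

We have X ~ Poisson(λ=8.08).

(a) Moments:
E[X] = 8.0800
Var(X) = 8.0800
σ = √Var(X) = 2.8425

(b) Point probability using PMF:
P(X = 7) = 0.138150

(c) Cumulative probability using CDF:
P(X ≤ 12) = F(12) = 0.932275

(d) Range probability:
P(7 ≤ X ≤ 12) = P(X ≤ 12) - P(X ≤ 6)
                   = F(12) - F(6)
                   = 0.932275 - 0.303701
                   = 0.628574

This means approximately 62.9% of outcomes fall in the interval [7, 12].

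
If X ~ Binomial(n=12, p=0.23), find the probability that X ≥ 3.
0.545050

We have X ~ Binomial(n=12, p=0.23).

For discrete distributions, P(X ≥ 3) = 1 - P(X ≤ 2).

P(X ≤ 2) = 0.454950
P(X ≥ 3) = 1 - 0.454950 = 0.545050

So there's approximately a 54.5% chance that X is at least 3.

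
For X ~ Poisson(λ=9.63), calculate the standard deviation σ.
3.1032

We have X ~ Poisson(λ=9.63).

For a Poisson distribution with λ=9.63:
σ = √Var(X) = 3.1032

The standard deviation is the square root of the variance.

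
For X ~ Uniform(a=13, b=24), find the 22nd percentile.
15.4200

We have X ~ Uniform(a=13, b=24).

We want to find x such that P(X ≤ x) = 0.22.

This is the 22nd percentile, which means 22% of values fall below this point.

Using the inverse CDF (quantile function):
x = F⁻¹(0.22) = 15.4200

Verification: P(X ≤ 15.4200) = 0.22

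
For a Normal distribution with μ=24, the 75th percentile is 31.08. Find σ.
σ = 10.4968

For X ~ Normal(μ, σ), the p-th percentile satisfies x = μ + z_p × σ,
where z_p = Φ⁻¹(p) is the standard normal quantile.

Step 1: z_{0.75} = Φ⁻¹(0.75) = 0.6745

Step 2: Solve for σ:
31.08 = 24 + 0.6745 × σ
σ = (31.08 - 24) / 0.6745
σ = 7.08 / 0.6745
σ = 10.4968

Verification: μ + z × σ = 24 + 0.6745 × 10.4968 = 31.08 ✓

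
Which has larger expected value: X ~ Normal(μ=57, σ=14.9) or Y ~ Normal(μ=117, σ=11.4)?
Y has larger mean (117.0000 > 57.0000)

Compute the expected value for each distribution:

X ~ Normal(μ=57, σ=14.9):
E[X] = 57.0000

Y ~ Normal(μ=117, σ=11.4):
E[Y] = 117.0000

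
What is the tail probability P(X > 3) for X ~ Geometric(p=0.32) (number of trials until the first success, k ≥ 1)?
0.314432

We have X ~ Geometric(p=0.32) (number of trials until the first success, k ≥ 1).

P(X > 3) = 1 - P(X ≤ 3)
                = 1 - F(3)
                = 1 - 0.685568
                = 0.314432

So there's approximately a 31.4% chance that X exceeds 3.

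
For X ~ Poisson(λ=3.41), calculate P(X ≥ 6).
0.130724

We have X ~ Poisson(λ=3.41).

For discrete distributions, P(X ≥ 6) = 1 - P(X ≤ 5).

P(X ≤ 5) = 0.869276
P(X ≥ 6) = 1 - 0.869276 = 0.130724

So there's approximately a 13.1% chance that X is at least 6.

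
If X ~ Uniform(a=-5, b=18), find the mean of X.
6.5000

We have X ~ Uniform(a=-5, b=18).

For a Uniform distribution with a=-5, b=18:
E[X] = 6.5000

This is the expected (average) value of X.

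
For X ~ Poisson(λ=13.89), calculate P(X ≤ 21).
0.973196

We have X ~ Poisson(λ=13.89).

The CDF gives us P(X ≤ k).

Using the CDF:
P(X ≤ 21) = 0.973196

This means there's approximately a 97.3% chance that X is at most 21.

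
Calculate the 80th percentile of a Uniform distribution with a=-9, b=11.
7.0000

We have X ~ Uniform(a=-9, b=11).

We want to find x such that P(X ≤ x) = 0.8.

This is the 80th percentile, which means 80% of values fall below this point.

Using the inverse CDF (quantile function):
x = F⁻¹(0.8) = 7.0000

Verification: P(X ≤ 7.0000) = 0.8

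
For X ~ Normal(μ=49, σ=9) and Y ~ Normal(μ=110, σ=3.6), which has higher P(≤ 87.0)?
X has higher probability (P(X ≤ 87.0) = 1.0000 > P(Y ≤ 87.0) = 0.0000)

Compute P(≤ 87.0) for each distribution:

X ~ Normal(μ=49, σ=9):
P(X ≤ 87.0) = 1.0000

Y ~ Normal(μ=110, σ=3.6):
P(Y ≤ 87.0) = 0.0000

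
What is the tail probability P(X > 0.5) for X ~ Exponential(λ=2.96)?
0.227638

We have X ~ Exponential(λ=2.96).

P(X > 0.5) = 1 - P(X ≤ 0.5)
                = 1 - F(0.5)
                = 1 - 0.772362
                = 0.227638

So there's approximately a 22.8% chance that X exceeds 0.5.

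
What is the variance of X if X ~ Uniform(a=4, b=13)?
6.7500

We have X ~ Uniform(a=4, b=13).

For a Uniform distribution with a=4, b=13:
Var(X) = 6.7500

The variance measures the spread of the distribution around the mean.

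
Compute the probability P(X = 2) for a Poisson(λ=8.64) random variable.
0.006602

We have X ~ Poisson(λ=8.64).

For a Poisson distribution, the PMF gives us the probability of each outcome.

Using the PMF formula:
P(X = 2) = 0.006602

Rounded to 4 decimal places: 0.0066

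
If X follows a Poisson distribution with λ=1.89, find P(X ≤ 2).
0.706419

We have X ~ Poisson(λ=1.89).

The CDF gives us P(X ≤ k).

Using the CDF:
P(X ≤ 2) = 0.706419

This means there's approximately a 70.6% chance that X is at most 2.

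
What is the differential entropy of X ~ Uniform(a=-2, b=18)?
2.9957 nats

We have X ~ Uniform(a=-2, b=18).

The differential entropy measures the uncertainty or information content of the distribution.

For a Uniform distribution with a=-2, b=18:
h(X) = 2.9957 nats

(In bits, this would be 4.3219 bits.)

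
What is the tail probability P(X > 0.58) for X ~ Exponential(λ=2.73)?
0.205276

We have X ~ Exponential(λ=2.73).

P(X > 0.58) = 1 - P(X ≤ 0.58)
                = 1 - F(0.58)
                = 1 - 0.794724
                = 0.205276

So there's approximately a 20.5% chance that X exceeds 0.58.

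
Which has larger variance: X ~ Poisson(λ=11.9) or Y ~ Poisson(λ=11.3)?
X has larger variance (11.9000 > 11.3000)

Compute the variance for each distribution:

X ~ Poisson(λ=11.9):
Var(X) = 11.9000

Y ~ Poisson(λ=11.3):
Var(Y) = 11.3000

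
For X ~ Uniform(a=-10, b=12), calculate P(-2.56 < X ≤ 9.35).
0.541364

We have X ~ Uniform(a=-10, b=12).

To find P(-2.56 < X ≤ 9.35), we use:
P(-2.56 < X ≤ 9.35) = P(X ≤ 9.35) - P(X ≤ -2.56)
                 = F(9.35) - F(-2.56)
                 = 0.879545 - 0.338182
                 = 0.541364

So there's approximately a 54.1% chance that X falls in this range.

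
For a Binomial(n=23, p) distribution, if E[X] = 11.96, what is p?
p = 0.52

For a Binomial(n, p) distribution:
E[X] = n × p

Given n = 23 and E[X] = 11.96:
11.96 = 23 × p
p = 11.96 / 23 = 0.52

Verification: Binomial(23, 0.52) has E[X] = 11.96 ✓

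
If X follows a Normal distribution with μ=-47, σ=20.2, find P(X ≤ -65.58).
0.178838

We have X ~ Normal(μ=-47, σ=20.2).

The CDF gives us P(X ≤ k).

Using the CDF:
P(X ≤ -65.58) = 0.178838

This means there's approximately a 17.9% chance that X is at most -65.58.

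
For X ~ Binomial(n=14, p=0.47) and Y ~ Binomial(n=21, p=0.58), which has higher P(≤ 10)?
X has higher probability (P(X ≤ 10) = 0.9832 > P(Y ≤ 10) = 0.2276)

Compute P(≤ 10) for each distribution:

X ~ Binomial(n=14, p=0.47):
P(X ≤ 10) = 0.9832

Y ~ Binomial(n=21, p=0.58):
P(Y ≤ 10) = 0.2276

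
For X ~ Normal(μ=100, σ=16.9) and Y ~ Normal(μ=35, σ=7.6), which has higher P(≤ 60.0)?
Y has higher probability (P(Y ≤ 60.0) = 0.9995 > P(X ≤ 60.0) = 0.0090)

Compute P(≤ 60.0) for each distribution:

X ~ Normal(μ=100, σ=16.9):
P(X ≤ 60.0) = 0.0090

Y ~ Normal(μ=35, σ=7.6):
P(Y ≤ 60.0) = 0.9995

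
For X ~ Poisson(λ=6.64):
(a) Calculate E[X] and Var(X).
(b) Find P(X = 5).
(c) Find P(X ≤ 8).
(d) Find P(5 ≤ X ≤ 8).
(a) E[X] = 6.6400, Var(X) = 6.6400
(b) P(X = 5) = 0.140587
(c) P(X ≤ 8) = 0.774678
(d) P(5 ≤ X ≤ 8) = 0.566242

We have X ~ Poisson(λ=6.64).

(a) Moments:
E[X] = 6.6400
Var(X) = 6.6400
σ = √Var(X) = 2.5768

(b) Point probability using PMF:
P(X = 5) = 0.140587

(c) Cumulative probability using CDF:
P(X ≤ 8) = F(8) = 0.774678

(d) Range probability:
P(5 ≤ X ≤ 8) = P(X ≤ 8) - P(X ≤ 4)
                   = F(8) - F(4)
                   = 0.774678 - 0.208435
                   = 0.566242

This means approximately 56.6% of outcomes fall in the interval [5, 8].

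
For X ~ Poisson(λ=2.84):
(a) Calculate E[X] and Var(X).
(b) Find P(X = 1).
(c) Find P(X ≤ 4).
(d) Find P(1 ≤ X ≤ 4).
(a) E[X] = 2.8400, Var(X) = 2.8400
(b) P(X = 1) = 0.165929
(c) P(X ≤ 4) = 0.841394
(d) P(1 ≤ X ≤ 4) = 0.782968

We have X ~ Poisson(λ=2.84).

(a) Moments:
E[X] = 2.8400
Var(X) = 2.8400
σ = √Var(X) = 1.6852

(b) Point probability using PMF:
P(X = 1) = 0.165929

(c) Cumulative probability using CDF:
P(X ≤ 4) = F(4) = 0.841394

(d) Range probability:
P(1 ≤ X ≤ 4) = P(X ≤ 4) - P(X ≤ 0)
                   = F(4) - F(0)
                   = 0.841394 - 0.058426
                   = 0.782968

This means approximately 78.3% of outcomes fall in the interval [1, 4].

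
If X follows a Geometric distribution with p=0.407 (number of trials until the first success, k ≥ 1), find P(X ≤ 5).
0.926671

We have X ~ Geometric(p=0.407) (number of trials until the first success, k ≥ 1).

The CDF gives us P(X ≤ k).

Using the CDF:
P(X ≤ 5) = 0.926671

This means there's approximately a 92.7% chance that X is at most 5.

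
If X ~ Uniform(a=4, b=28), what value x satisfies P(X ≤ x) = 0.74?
21.7600

We have X ~ Uniform(a=4, b=28).

We want to find x such that P(X ≤ x) = 0.74.

This is the 74th percentile, which means 74% of values fall below this point.

Using the inverse CDF (quantile function):
x = F⁻¹(0.74) = 21.7600

Verification: P(X ≤ 21.7600) = 0.74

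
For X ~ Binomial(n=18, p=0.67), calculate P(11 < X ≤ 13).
0.380011

We have X ~ Binomial(n=18, p=0.67).

To find P(11 < X ≤ 13), we use:
P(11 < X ≤ 13) = P(X ≤ 13) - P(X ≤ 11)
                 = F(13) - F(11)
                 = 0.759756 - 0.379745
                 = 0.380011

So there's approximately a 38.0% chance that X falls in this range.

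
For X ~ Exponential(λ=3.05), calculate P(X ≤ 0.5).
0.782379

We have X ~ Exponential(λ=3.05).

The CDF gives us P(X ≤ k).

Using the CDF:
P(X ≤ 0.5) = 0.782379

This means there's approximately a 78.2% chance that X is at most 0.5.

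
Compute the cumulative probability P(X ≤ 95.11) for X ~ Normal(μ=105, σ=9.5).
0.148926

We have X ~ Normal(μ=105, σ=9.5).

The CDF gives us P(X ≤ k).

Using the CDF:
P(X ≤ 95.11) = 0.148926

This means there's approximately a 14.9% chance that X is at most 95.11.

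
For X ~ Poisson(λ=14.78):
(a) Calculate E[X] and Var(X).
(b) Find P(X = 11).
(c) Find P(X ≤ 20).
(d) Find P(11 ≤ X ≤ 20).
(a) E[X] = 14.7800, Var(X) = 14.7800
(b) P(X = 11) = 0.070209
(c) P(X ≤ 20) = 0.925892
(d) P(11 ≤ X ≤ 20) = 0.796335

We have X ~ Poisson(λ=14.78).

(a) Moments:
E[X] = 14.7800
Var(X) = 14.7800
σ = √Var(X) = 3.8445

(b) Point probability using PMF:
P(X = 11) = 0.070209

(c) Cumulative probability using CDF:
P(X ≤ 20) = F(20) = 0.925892

(d) Range probability:
P(11 ≤ X ≤ 20) = P(X ≤ 20) - P(X ≤ 10)
                   = F(20) - F(10)
                   = 0.925892 - 0.129557
                   = 0.796335

This means approximately 79.6% of outcomes fall in the interval [11, 20].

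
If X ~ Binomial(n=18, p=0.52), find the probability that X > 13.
0.023272

We have X ~ Binomial(n=18, p=0.52).

P(X > 13) = 1 - P(X ≤ 13)
                = 1 - F(13)
                = 1 - 0.976728
                = 0.023272

So there's approximately a 2.3% chance that X exceeds 13.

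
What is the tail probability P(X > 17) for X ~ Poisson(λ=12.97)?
0.107893

We have X ~ Poisson(λ=12.97).

P(X > 17) = 1 - P(X ≤ 17)
                = 1 - F(17)
                = 1 - 0.892107
                = 0.107893

So there's approximately a 10.8% chance that X exceeds 17.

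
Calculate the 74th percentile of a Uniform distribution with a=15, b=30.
26.1000

We have X ~ Uniform(a=15, b=30).

We want to find x such that P(X ≤ x) = 0.74.

This is the 74th percentile, which means 74% of values fall below this point.

Using the inverse CDF (quantile function):
x = F⁻¹(0.74) = 26.1000

Verification: P(X ≤ 26.1000) = 0.74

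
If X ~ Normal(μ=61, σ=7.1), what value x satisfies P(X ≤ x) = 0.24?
55.9853

We have X ~ Normal(μ=61, σ=7.1).

We want to find x such that P(X ≤ x) = 0.24.

This is the 24th percentile, which means 24% of values fall below this point.

Using the inverse CDF (quantile function):
x = F⁻¹(0.24) = 55.9853

Verification: P(X ≤ 55.9853) = 0.24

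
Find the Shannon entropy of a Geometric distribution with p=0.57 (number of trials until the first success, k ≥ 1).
1.1988 nats

We have X ~ Geometric(p=0.57) (number of trials until the first success, k ≥ 1).

The Shannon entropy measures the uncertainty or information content of the distribution.

For a Geometric distribution with p=0.57 (number of trials until the first success, k ≥ 1):
H(X) = 1.1988 nats

(In bits, this would be 1.7295 bits.)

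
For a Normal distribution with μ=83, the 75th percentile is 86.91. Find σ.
σ = 5.7970

For X ~ Normal(μ, σ), the p-th percentile satisfies x = μ + z_p × σ,
where z_p = Φ⁻¹(p) is the standard normal quantile.

Step 1: z_{0.75} = Φ⁻¹(0.75) = 0.6745

Step 2: Solve for σ:
86.91 = 83 + 0.6745 × σ
σ = (86.91 - 83) / 0.6745
σ = 3.91 / 0.6745
σ = 5.7970

Verification: μ + z × σ = 83 + 0.6745 × 5.7970 = 86.91 ✓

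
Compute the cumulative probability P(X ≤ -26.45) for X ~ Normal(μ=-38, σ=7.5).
0.938220

We have X ~ Normal(μ=-38, σ=7.5).

The CDF gives us P(X ≤ k).

Using the CDF:
P(X ≤ -26.45) = 0.938220

This means there's approximately a 93.8% chance that X is at most -26.45.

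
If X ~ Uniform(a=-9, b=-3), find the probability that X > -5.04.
0.340000

We have X ~ Uniform(a=-9, b=-3).

P(X > -5.04) = 1 - P(X ≤ -5.04)
                = 1 - F(-5.04)
                = 1 - 0.660000
                = 0.340000

So there's approximately a 34.0% chance that X exceeds -5.04.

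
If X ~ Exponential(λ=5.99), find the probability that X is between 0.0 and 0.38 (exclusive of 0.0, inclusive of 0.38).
0.897326

We have X ~ Exponential(λ=5.99).

To find P(0.0 < X ≤ 0.38), we use:
P(0.0 < X ≤ 0.38) = P(X ≤ 0.38) - P(X ≤ 0.0)
                 = F(0.38) - F(0.0)
                 = 0.897326 - 0.000000
                 = 0.897326

So there's approximately a 89.7% chance that X falls in this range.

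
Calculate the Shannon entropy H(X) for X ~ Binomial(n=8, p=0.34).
1.7016 nats

We have X ~ Binomial(n=8, p=0.34).

The Shannon entropy measures the uncertainty or information content of the distribution.

For a Binomial distribution with n=8, p=0.34:
H(X) = 1.7016 nats

(In bits, this would be 2.4549 bits.)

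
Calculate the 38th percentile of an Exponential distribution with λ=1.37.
0.3489

We have X ~ Exponential(λ=1.37).

We want to find x such that P(X ≤ x) = 0.38.

This is the 38th percentile, which means 38% of values fall below this point.

Using the inverse CDF (quantile function):
x = F⁻¹(0.38) = 0.3489

Verification: P(X ≤ 0.3489) = 0.38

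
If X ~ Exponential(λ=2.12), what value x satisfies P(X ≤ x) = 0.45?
0.2820

We have X ~ Exponential(λ=2.12).

We want to find x such that P(X ≤ x) = 0.45.

This is the 45th percentile, which means 45% of values fall below this point.

Using the inverse CDF (quantile function):
x = F⁻¹(0.45) = 0.2820

Verification: P(X ≤ 0.2820) = 0.45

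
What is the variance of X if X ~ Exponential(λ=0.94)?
1.1317

We have X ~ Exponential(λ=0.94).

For an Exponential distribution with λ=0.94:
Var(X) = 1.1317

The variance measures the spread of the distribution around the mean.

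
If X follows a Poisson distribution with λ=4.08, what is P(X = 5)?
0.159294

We have X ~ Poisson(λ=4.08).

For a Poisson distribution, the PMF gives us the probability of each outcome.

Using the PMF formula:
P(X = 5) = 0.159294

Rounded to 4 decimal places: 0.1593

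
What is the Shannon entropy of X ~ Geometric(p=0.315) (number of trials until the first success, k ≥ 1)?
1.9779 nats

We have X ~ Geometric(p=0.315) (number of trials until the first success, k ≥ 1).

The Shannon entropy measures the uncertainty or information content of the distribution.

For a Geometric distribution with p=0.315 (number of trials until the first success, k ≥ 1):
H(X) = 1.9779 nats

(In bits, this would be 2.8535 bits.)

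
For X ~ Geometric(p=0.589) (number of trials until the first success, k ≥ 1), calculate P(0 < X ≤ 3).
0.930573

We have X ~ Geometric(p=0.589) (number of trials until the first success, k ≥ 1).

To find P(0 < X ≤ 3), we use:
P(0 < X ≤ 3) = P(X ≤ 3) - P(X ≤ 0)
                 = F(3) - F(0)
                 = 0.930573 - 0.000000
                 = 0.930573

So there's approximately a 93.1% chance that X falls in this range.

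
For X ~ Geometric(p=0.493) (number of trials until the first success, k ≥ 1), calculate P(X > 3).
0.130324

We have X ~ Geometric(p=0.493) (number of trials until the first success, k ≥ 1).

P(X > 3) = 1 - P(X ≤ 3)
                = 1 - F(3)
                = 1 - 0.869676
                = 0.130324

So there's approximately a 13.0% chance that X exceeds 3.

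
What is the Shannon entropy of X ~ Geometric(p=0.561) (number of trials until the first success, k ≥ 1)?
1.2223 nats

We have X ~ Geometric(p=0.561) (number of trials until the first success, k ≥ 1).

The Shannon entropy measures the uncertainty or information content of the distribution.

For a Geometric distribution with p=0.561 (number of trials until the first success, k ≥ 1):
H(X) = 1.2223 nats

(In bits, this would be 1.7633 bits.)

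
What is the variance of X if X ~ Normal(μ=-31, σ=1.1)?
1.2100

We have X ~ Normal(μ=-31, σ=1.1).

For a Normal distribution with μ=-31, σ=1.1:
Var(X) = 1.2100

The variance measures the spread of the distribution around the mean.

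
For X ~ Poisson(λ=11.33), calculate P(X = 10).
0.115340

We have X ~ Poisson(λ=11.33).

For a Poisson distribution, the PMF gives us the probability of each outcome.

Using the PMF formula:
P(X = 10) = 0.115340

Rounded to 4 decimal places: 0.1153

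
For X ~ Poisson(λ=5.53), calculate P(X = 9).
0.052858

We have X ~ Poisson(λ=5.53).

For a Poisson distribution, the PMF gives us the probability of each outcome.

Using the PMF formula:
P(X = 9) = 0.052858

Rounded to 4 decimal places: 0.0529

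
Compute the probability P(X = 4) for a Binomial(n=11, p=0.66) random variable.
0.032888

We have X ~ Binomial(n=11, p=0.66).

For a Binomial distribution, the PMF gives us the probability of each outcome.

Using the PMF formula:
P(X = 4) = 0.032888

Rounded to 4 decimal places: 0.0329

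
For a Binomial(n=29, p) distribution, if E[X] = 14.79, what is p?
p = 0.51

For a Binomial(n, p) distribution:
E[X] = n × p

Given n = 29 and E[X] = 14.79:
14.79 = 29 × p
p = 14.79 / 29 = 0.51

Verification: Binomial(29, 0.51) has E[X] = 14.79 ✓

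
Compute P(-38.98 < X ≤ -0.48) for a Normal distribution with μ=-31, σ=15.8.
0.666541

We have X ~ Normal(μ=-31, σ=15.8).

To find P(-38.98 < X ≤ -0.48), we use:
P(-38.98 < X ≤ -0.48) = P(X ≤ -0.48) - P(X ≤ -38.98)
                 = F(-0.48) - F(-38.98)
                 = 0.973298 - 0.306757
                 = 0.666541

So there's approximately a 66.7% chance that X falls in this range.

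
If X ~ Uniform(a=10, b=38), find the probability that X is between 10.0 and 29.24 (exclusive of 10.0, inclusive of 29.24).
0.687143

We have X ~ Uniform(a=10, b=38).

To find P(10.0 < X ≤ 29.24), we use:
P(10.0 < X ≤ 29.24) = P(X ≤ 29.24) - P(X ≤ 10.0)
                 = F(29.24) - F(10.0)
                 = 0.687143 - 0.000000
                 = 0.687143

So there's approximately a 68.7% chance that X falls in this range.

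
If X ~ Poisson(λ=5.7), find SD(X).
2.3875

We have X ~ Poisson(λ=5.7).

For a Poisson distribution with λ=5.7:
σ = √Var(X) = 2.3875

The standard deviation is the square root of the variance.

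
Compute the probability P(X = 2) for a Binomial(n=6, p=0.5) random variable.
0.234375

We have X ~ Binomial(n=6, p=0.5).

For a Binomial distribution, the PMF gives us the probability of each outcome.

Using the PMF formula:
P(X = 2) = 0.234375

Rounded to 4 decimal places: 0.2344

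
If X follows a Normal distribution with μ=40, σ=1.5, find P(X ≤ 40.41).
0.607702

We have X ~ Normal(μ=40, σ=1.5).

The CDF gives us P(X ≤ k).

Using the CDF:
P(X ≤ 40.41) = 0.607702

This means there's approximately a 60.8% chance that X is at most 40.41.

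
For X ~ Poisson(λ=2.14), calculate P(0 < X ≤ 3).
0.713364

We have X ~ Poisson(λ=2.14).

To find P(0 < X ≤ 3), we use:
P(0 < X ≤ 3) = P(X ≤ 3) - P(X ≤ 0)
                 = F(3) - F(0)
                 = 0.831019 - 0.117655
                 = 0.713364

So there's approximately a 71.3% chance that X falls in this range.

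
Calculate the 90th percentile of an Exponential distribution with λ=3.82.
0.6028

We have X ~ Exponential(λ=3.82).

We want to find x such that P(X ≤ x) = 0.9.

This is the 90th percentile, which means 90% of values fall below this point.

Using the inverse CDF (quantile function):
x = F⁻¹(0.9) = 0.6028

Verification: P(X ≤ 0.6028) = 0.9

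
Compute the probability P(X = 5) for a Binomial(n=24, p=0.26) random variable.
0.165462

We have X ~ Binomial(n=24, p=0.26).

For a Binomial distribution, the PMF gives us the probability of each outcome.

Using the PMF formula:
P(X = 5) = 0.165462

Rounded to 4 decimal places: 0.1655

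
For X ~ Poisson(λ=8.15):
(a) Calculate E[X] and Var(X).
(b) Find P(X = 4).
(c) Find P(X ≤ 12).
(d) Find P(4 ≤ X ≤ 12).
(a) E[X] = 8.1500, Var(X) = 8.1500
(b) P(X = 4) = 0.053079
(c) P(X ≤ 12) = 0.928711
(d) P(4 ≤ X ≤ 12) = 0.890429

We have X ~ Poisson(λ=8.15).

(a) Moments:
E[X] = 8.1500
Var(X) = 8.1500
σ = √Var(X) = 2.8548

(b) Point probability using PMF:
P(X = 4) = 0.053079

(c) Cumulative probability using CDF:
P(X ≤ 12) = F(12) = 0.928711

(d) Range probability:
P(4 ≤ X ≤ 12) = P(X ≤ 12) - P(X ≤ 3)
                   = F(12) - F(3)
                   = 0.928711 - 0.038282
                   = 0.890429

This means approximately 89.0% of outcomes fall in the interval [4, 12].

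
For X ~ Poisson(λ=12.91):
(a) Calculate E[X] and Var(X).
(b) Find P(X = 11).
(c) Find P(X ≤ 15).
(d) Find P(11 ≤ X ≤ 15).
(a) E[X] = 12.9100, Var(X) = 12.9100
(b) P(X = 11) = 0.102871
(c) P(X ≤ 15) = 0.771514
(d) P(11 ≤ X ≤ 15) = 0.512023

We have X ~ Poisson(λ=12.91).

(a) Moments:
E[X] = 12.9100
Var(X) = 12.9100
σ = √Var(X) = 3.5930

(b) Point probability using PMF:
P(X = 11) = 0.102871

(c) Cumulative probability using CDF:
P(X ≤ 15) = F(15) = 0.771514

(d) Range probability:
P(11 ≤ X ≤ 15) = P(X ≤ 15) - P(X ≤ 10)
                   = F(15) - F(10)
                   = 0.771514 - 0.259491
                   = 0.512023

This means approximately 51.2% of outcomes fall in the interval [11, 15].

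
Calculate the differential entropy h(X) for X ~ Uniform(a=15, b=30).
2.7081 nats

We have X ~ Uniform(a=15, b=30).

The differential entropy measures the uncertainty or information content of the distribution.

For a Uniform distribution with a=15, b=30:
h(X) = 2.7081 nats

(In bits, this would be 3.9069 bits.)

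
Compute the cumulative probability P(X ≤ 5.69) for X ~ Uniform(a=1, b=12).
0.426364

We have X ~ Uniform(a=1, b=12).

The CDF gives us P(X ≤ k).

Using the CDF:
P(X ≤ 5.69) = 0.426364

This means there's approximately a 42.6% chance that X is at most 5.69.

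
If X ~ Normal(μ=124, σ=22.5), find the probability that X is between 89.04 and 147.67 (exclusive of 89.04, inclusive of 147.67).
0.793482

We have X ~ Normal(μ=124, σ=22.5).

To find P(89.04 < X ≤ 147.67), we use:
P(89.04 < X ≤ 147.67) = P(X ≤ 147.67) - P(X ≤ 89.04)
                 = F(147.67) - F(89.04)
                 = 0.853600 - 0.060119
                 = 0.793482

So there's approximately a 79.3% chance that X falls in this range.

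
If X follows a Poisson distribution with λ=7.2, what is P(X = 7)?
0.148586

We have X ~ Poisson(λ=7.2).

For a Poisson distribution, the PMF gives us the probability of each outcome.

Using the PMF formula:
P(X = 7) = 0.148586

Rounded to 4 decimal places: 0.1486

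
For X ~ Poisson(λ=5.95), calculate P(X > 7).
0.249166

We have X ~ Poisson(λ=5.95).

P(X > 7) = 1 - P(X ≤ 7)
                = 1 - F(7)
                = 1 - 0.750834
                = 0.249166

So there's approximately a 24.9% chance that X exceeds 7.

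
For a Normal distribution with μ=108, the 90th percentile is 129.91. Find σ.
σ = 17.0965

For X ~ Normal(μ, σ), the p-th percentile satisfies x = μ + z_p × σ,
where z_p = Φ⁻¹(p) is the standard normal quantile.

Step 1: z_{0.9} = Φ⁻¹(0.9) = 1.2816

Step 2: Solve for σ:
129.91 = 108 + 1.2816 × σ
σ = (129.91 - 108) / 1.2816
σ = 21.91 / 1.2816
σ = 17.0965

Verification: μ + z × σ = 108 + 1.2816 × 17.0965 = 129.91 ✓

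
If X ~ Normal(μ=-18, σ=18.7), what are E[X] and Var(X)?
E[X] = -18.0000, Var(X) = 349.6900

We have X ~ Normal(μ=-18, σ=18.7).

For a Normal distribution with μ=-18, σ=18.7:

Expected value:
E[X] = -18.0000

Variance:
Var(X) = 349.6900

Standard deviation:
σ = √Var(X) = 18.7000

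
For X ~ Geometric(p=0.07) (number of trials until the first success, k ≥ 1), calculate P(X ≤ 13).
0.610705

We have X ~ Geometric(p=0.07) (number of trials until the first success, k ≥ 1).

The CDF gives us P(X ≤ k).

Using the CDF:
P(X ≤ 13) = 0.610705

This means there's approximately a 61.1% chance that X is at most 13.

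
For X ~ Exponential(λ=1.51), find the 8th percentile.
0.0552

We have X ~ Exponential(λ=1.51).

We want to find x such that P(X ≤ x) = 0.08.

This is the 8th percentile, which means 8% of values fall below this point.

Using the inverse CDF (quantile function):
x = F⁻¹(0.08) = 0.0552

Verification: P(X ≤ 0.0552) = 0.08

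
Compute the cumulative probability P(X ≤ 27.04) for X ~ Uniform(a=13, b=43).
0.468000

We have X ~ Uniform(a=13, b=43).

The CDF gives us P(X ≤ k).

Using the CDF:
P(X ≤ 27.04) = 0.468000

This means there's approximately a 46.8% chance that X is at most 27.04.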